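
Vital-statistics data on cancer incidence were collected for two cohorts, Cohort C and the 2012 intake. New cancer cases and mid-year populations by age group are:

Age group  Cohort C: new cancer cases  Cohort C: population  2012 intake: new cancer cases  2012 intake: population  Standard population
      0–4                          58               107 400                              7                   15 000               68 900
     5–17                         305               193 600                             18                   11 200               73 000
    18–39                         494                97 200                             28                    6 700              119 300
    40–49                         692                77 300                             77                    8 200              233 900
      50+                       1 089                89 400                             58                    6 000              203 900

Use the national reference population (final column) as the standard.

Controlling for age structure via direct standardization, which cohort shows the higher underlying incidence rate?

Age-specific rates per 100 000 for Cohort C: 54.00, 157.54, 508.23, 895.21, 1218.12.
For the 2012 intake: 46.67, 160.71, 417.91, 939.02, 966.67.
Standard total = 699 000; weights = 0.0986, 0.1044, 0.1707, 0.3346, 0.2917.
Cohort C: 0.0986×54.00 + 0.1044×157.54 + 0.1707×508.23 + 0.3346×895.21 + 0.2917×1218.12 = 763.4028 per 100 000.
The 2012 intake: 0.0986×46.67 + 0.1044×160.71 + 0.1707×417.91 + 0.3346×939.02 + 0.2917×966.67 = 688.9061 per 100 000.

Cohort C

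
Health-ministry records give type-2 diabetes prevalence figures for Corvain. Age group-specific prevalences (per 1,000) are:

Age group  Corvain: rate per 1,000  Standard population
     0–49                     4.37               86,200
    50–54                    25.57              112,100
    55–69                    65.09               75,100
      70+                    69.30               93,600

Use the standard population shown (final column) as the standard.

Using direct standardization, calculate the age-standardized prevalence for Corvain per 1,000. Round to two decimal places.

39.83

Standard total = 367,000; weights = 0.2349, 0.3054, 0.2046, 0.2550.
Standardized rate: 0.2349×4.37 + 0.3054×25.57 + 0.2046×65.09 + 0.2550×69.30 = 39.8306 per 1,000.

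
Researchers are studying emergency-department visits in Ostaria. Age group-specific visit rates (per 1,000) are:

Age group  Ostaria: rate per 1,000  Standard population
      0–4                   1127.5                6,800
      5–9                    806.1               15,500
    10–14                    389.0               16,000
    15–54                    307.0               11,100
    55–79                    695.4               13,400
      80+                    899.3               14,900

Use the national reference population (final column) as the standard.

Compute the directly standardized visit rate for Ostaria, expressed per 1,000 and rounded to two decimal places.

675.82

Standard total = 77,700; weights = 0.0875, 0.1995, 0.2059, 0.1429, 0.1725, 0.1918.
Standardized rate: 0.0875×1127.5 + 0.1995×806.1 + 0.2059×389.0 + 0.1429×307.0 + 0.1725×695.4 + 0.1918×899.3 = 675.8196 per 1,000.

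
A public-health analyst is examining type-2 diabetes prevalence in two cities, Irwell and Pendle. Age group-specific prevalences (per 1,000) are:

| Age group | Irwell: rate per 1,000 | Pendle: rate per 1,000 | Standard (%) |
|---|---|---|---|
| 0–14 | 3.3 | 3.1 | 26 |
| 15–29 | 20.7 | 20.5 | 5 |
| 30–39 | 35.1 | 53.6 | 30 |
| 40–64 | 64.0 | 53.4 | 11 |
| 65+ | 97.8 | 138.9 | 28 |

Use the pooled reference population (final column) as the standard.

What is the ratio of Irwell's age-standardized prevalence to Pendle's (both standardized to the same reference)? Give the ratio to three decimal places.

Standard weights: 0.26, 0.05, 0.30, 0.11, 0.28.
Irwell: 0.2600×3.3 + 0.0500×20.7 + 0.3000×35.1 + 0.1100×64.0 + 0.2800×97.8 = 46.8470 per 1,000.
Pendle: 0.2600×3.1 + 0.0500×20.5 + 0.3000×53.6 + 0.1100×53.4 + 0.2800×138.9 = 62.6770 per 1,000.
Ratio = 46.8470 ÷ 62.6770 = 0.74744.

0.747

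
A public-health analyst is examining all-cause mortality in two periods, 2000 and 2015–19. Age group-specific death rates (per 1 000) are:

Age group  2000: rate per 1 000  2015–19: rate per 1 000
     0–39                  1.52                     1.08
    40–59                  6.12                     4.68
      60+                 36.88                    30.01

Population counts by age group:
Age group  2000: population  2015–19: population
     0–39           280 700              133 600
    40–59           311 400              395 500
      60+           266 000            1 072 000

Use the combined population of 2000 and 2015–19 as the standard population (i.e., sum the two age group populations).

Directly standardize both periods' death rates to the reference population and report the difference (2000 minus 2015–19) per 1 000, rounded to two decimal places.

Combined standard total = 2 459 200; weights = 0.1685, 0.2875, 0.5441.
2000: 0.1685×1.52 + 0.2875×6.12 + 0.5441×36.88 = 22.0809 per 1 000.
2015–19: 0.1685×1.08 + 0.2875×4.68 + 0.5441×30.01 = 17.8550 per 1 000.
Difference = 22.0809 − 17.8550 = 4.2259.

4.23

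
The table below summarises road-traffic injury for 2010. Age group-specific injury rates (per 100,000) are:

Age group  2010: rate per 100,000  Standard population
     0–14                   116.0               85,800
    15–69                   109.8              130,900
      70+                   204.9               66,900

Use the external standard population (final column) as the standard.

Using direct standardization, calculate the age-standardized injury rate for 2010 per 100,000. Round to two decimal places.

Standard total = 283,600; weights = 0.3025, 0.4616, 0.2359.
Standardized rate: 0.3025×116.0 + 0.4616×109.8 + 0.2359×204.9 = 134.1094 per 100,000.

134.11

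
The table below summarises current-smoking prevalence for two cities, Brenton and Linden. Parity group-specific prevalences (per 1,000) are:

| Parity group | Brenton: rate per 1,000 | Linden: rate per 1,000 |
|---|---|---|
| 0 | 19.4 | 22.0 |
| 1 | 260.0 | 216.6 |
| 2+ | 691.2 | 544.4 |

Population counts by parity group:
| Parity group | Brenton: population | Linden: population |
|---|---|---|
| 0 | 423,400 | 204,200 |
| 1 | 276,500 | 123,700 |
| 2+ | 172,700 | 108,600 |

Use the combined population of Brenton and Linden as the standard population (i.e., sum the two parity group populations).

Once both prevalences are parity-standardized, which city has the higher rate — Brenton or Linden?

Combined standard total = 1,309,100; weights = 0.4794, 0.3057, 0.2149.
Brenton: 0.4794×19.4 + 0.3057×260.0 + 0.2149×691.2 = 237.3096 per 1,000.
Linden: 0.4794×22.0 + 0.3057×216.6 + 0.2149×544.4 = 193.7440 per 1,000.

Brenton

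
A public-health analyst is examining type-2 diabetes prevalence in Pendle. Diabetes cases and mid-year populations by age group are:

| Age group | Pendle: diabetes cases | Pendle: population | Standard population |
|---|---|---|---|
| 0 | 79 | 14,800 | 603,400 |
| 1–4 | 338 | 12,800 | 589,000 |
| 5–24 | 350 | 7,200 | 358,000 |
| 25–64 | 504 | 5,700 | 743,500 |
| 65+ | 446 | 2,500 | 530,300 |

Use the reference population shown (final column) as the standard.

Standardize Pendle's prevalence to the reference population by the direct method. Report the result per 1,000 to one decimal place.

69.6

Age-specific rates per 1,000 for Pendle: 5.338, 26.406, 48.611, 88.421, 178.400.
Standard total = 2,824,200; weights = 0.2137, 0.2086, 0.1268, 0.2633, 0.1878.
Standardized rate: 0.2137×5.338 + 0.2086×26.406 + 0.1268×48.611 + 0.2633×88.421 + 0.1878×178.400 = 69.5855 per 1,000.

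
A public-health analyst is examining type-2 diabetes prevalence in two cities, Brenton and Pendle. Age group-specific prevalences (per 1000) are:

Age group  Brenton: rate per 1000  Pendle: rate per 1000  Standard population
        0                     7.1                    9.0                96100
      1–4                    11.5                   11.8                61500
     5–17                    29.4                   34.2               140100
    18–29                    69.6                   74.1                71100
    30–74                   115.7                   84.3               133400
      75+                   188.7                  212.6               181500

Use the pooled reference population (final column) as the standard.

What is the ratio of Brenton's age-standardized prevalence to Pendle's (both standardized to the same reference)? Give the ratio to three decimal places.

Standard total = 683700; weights = 0.1406, 0.0900, 0.2049, 0.1040, 0.1951, 0.2655.
Brenton: 0.1406×7.1 + 0.0900×11.5 + 0.2049×29.4 + 0.1040×69.6 + 0.1951×115.7 + 0.2655×188.7 = 87.9633 per 1000.
Pendle: 0.1406×9.0 + 0.0900×11.8 + 0.2049×34.2 + 0.1040×74.1 + 0.1951×84.3 + 0.2655×212.6 = 89.9269 per 1000.
Ratio = 87.9633 ÷ 89.9269 = 0.97816.

0.978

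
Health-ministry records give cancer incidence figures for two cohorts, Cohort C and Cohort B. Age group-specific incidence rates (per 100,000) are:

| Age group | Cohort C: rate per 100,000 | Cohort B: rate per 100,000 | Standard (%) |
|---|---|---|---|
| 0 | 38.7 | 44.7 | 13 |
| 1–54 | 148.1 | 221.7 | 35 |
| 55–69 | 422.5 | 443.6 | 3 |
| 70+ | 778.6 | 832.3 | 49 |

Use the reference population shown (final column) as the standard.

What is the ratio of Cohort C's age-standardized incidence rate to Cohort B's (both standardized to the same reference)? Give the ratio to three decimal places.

0.894

Standard weights: 0.13, 0.35, 0.03, 0.49.
Cohort C: 0.1300×38.7 + 0.3500×148.1 + 0.0300×422.5 + 0.4900×778.6 = 451.0550 per 100,000.
Cohort B: 0.1300×44.7 + 0.3500×221.7 + 0.0300×443.6 + 0.4900×832.3 = 504.5410 per 100,000.
Ratio = 451.0550 ÷ 504.5410 = 0.89399.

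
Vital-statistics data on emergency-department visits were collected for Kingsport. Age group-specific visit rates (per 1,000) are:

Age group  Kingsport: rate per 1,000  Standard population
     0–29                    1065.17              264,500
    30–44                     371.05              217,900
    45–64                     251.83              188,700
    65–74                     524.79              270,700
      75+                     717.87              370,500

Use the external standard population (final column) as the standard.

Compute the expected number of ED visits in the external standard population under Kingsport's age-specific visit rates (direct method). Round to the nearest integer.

818141

Expected ED visits = Σ (standard pop × age-specific rate ÷ 1,000)
= 264,500×1065.17/1,000 + 217,900×371.05/1,000 + 188,700×251.83/1,000 + 270,700×524.79/1,000 + 370,500×717.87/1,000
= 281737.47 + 80851.79 + 47520.32 + 142060.65 + 265970.84 = 818141.07.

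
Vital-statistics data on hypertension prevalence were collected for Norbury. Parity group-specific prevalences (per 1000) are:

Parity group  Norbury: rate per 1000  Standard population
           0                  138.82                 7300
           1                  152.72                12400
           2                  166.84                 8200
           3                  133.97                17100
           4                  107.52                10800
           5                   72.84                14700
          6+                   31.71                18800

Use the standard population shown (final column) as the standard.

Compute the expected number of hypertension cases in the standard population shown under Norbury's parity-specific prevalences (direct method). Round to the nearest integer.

9394

Expected hypertension cases = Σ (standard pop × parity-specific rate ÷ 1000)
= 7300×138.82/1000 + 12400×152.72/1000 + 8200×166.84/1000 + 17100×133.97/1000 + 10800×107.52/1000 + 14700×72.84/1000 + 18800×31.71/1000
= 1013.39 + 1893.73 + 1368.09 + 2290.89 + 1161.22 + 1070.75 + 596.15 = 9394.20.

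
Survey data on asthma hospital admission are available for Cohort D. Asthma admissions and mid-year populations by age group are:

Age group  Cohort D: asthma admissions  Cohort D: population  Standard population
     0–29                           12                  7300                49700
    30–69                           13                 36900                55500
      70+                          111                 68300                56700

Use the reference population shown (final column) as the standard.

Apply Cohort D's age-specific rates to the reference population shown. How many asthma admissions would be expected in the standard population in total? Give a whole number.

193

Age-specific rates per 10000 for Cohort D: 16.44, 3.52, 16.25.
Expected asthma admissions = Σ (standard pop × age-specific rate ÷ 10000)
= 49700×16.44/10000 + 55500×3.52/10000 + 56700×16.25/10000
= 81.70 + 19.55 + 92.15 = 193.40.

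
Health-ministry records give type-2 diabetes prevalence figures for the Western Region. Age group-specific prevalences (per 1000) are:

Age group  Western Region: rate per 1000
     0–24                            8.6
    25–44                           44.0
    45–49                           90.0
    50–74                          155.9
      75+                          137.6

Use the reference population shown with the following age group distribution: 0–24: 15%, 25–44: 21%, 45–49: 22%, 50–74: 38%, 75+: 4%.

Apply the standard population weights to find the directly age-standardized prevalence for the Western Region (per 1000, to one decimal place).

95.1

Standard weights: 0.15, 0.21, 0.22, 0.38, 0.04.
Standardized rate: 0.1500×8.6 + 0.2100×44.0 + 0.2200×90.0 + 0.3800×155.9 + 0.0400×137.6 = 95.0760 per 1000.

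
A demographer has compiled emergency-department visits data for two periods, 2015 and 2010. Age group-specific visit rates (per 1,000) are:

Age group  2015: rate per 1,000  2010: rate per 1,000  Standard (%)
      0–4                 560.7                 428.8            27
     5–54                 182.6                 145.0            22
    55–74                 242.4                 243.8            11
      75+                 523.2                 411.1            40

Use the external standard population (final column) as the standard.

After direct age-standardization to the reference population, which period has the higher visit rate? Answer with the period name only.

Standard weights: 0.27, 0.22, 0.11, 0.40.
2015: 0.2700×560.7 + 0.2200×182.6 + 0.1100×242.4 + 0.4000×523.2 = 427.5050 per 1,000.
2010: 0.2700×428.8 + 0.2200×145.0 + 0.1100×243.8 + 0.4000×411.1 = 338.9340 per 1,000.

2015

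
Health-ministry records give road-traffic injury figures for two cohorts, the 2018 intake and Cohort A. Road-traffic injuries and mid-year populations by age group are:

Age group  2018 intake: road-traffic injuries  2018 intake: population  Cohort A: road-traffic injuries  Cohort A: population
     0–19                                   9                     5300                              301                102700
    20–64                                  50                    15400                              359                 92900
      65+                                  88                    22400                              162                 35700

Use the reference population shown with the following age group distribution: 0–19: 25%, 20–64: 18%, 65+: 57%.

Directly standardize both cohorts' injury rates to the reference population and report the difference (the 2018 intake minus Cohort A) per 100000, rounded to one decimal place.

Age-specific rates per 100000 for the 2018 intake: 169.81, 324.68, 392.86.
For Cohort A: 293.09, 386.44, 453.78.
Standard weights: 0.25, 0.18, 0.57.
The 2018 intake: 0.2500×169.81 + 0.1800×324.68 + 0.5700×392.86 = 324.8230 per 100000.
Cohort A: 0.2500×293.09 + 0.1800×386.44 + 0.5700×453.78 = 401.4858 per 100000.
Difference = 324.8230 − 401.4858 = -76.6628.

-76.7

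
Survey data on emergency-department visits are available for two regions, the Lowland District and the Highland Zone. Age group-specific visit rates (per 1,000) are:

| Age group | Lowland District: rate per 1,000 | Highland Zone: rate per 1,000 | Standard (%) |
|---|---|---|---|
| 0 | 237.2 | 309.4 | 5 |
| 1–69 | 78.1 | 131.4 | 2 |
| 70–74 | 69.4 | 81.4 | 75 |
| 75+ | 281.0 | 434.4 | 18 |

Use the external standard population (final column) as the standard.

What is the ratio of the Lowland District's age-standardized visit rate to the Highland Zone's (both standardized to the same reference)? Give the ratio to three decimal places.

Standard weights: 0.05, 0.02, 0.75, 0.18.
The Lowland District: 0.0500×237.2 + 0.0200×78.1 + 0.7500×69.4 + 0.1800×281.0 = 116.0520 per 1,000.
The Highland Zone: 0.0500×309.4 + 0.0200×131.4 + 0.7500×81.4 + 0.1800×434.4 = 157.3400 per 1,000.
Ratio = 116.0520 ÷ 157.3400 = 0.73759.

0.738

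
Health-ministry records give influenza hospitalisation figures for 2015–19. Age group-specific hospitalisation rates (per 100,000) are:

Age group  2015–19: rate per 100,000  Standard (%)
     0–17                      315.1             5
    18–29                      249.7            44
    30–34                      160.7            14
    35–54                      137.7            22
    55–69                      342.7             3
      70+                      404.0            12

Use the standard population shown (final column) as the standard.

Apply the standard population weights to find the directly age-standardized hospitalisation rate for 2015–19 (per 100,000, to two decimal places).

Standard weights: 0.05, 0.44, 0.14, 0.22, 0.03, 0.12.
Standardized rate: 0.0500×315.1 + 0.4400×249.7 + 0.1400×160.7 + 0.2200×137.7 + 0.0300×342.7 + 0.1200×404.0 = 237.1760 per 100,000.

237.18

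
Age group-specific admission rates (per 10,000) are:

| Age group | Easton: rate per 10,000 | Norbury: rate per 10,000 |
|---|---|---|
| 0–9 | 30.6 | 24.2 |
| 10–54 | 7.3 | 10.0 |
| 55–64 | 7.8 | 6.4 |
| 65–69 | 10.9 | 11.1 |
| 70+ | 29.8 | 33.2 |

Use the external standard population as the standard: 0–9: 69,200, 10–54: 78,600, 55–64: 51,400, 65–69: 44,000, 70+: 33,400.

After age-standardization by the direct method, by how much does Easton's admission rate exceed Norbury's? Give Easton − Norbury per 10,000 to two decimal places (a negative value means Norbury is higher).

0.65

Standard total = 276,600; weights = 0.2502, 0.2842, 0.1858, 0.1591, 0.1208.
Easton: 0.2502×30.6 + 0.2842×7.3 + 0.1858×7.8 + 0.1591×10.9 + 0.1208×29.8 = 16.5117 per 10,000.
Norbury: 0.2502×24.2 + 0.2842×10.0 + 0.1858×6.4 + 0.1591×11.1 + 0.1208×33.2 = 15.8600 per 10,000.
Difference = 16.5117 − 15.8600 = 0.6517.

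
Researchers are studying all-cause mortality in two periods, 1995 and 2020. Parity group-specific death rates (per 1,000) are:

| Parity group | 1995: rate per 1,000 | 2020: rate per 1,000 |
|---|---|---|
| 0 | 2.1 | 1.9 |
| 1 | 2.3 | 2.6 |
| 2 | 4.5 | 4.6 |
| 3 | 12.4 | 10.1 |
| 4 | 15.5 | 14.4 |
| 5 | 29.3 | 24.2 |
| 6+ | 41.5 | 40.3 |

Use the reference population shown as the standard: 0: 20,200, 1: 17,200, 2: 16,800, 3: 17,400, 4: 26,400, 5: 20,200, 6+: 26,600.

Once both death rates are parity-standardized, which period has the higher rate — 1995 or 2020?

Standard total = 144,800; weights = 0.1395, 0.1188, 0.1160, 0.1202, 0.1823, 0.1395, 0.1837.
1995: 0.1395×2.1 + 0.1188×2.3 + 0.1160×4.5 + 0.1202×12.4 + 0.1823×15.5 + 0.1395×29.3 + 0.1837×41.5 = 17.1153 per 1,000.
2020: 0.1395×1.9 + 0.1188×2.6 + 0.1160×4.6 + 0.1202×10.1 + 0.1823×14.4 + 0.1395×24.2 + 0.1837×40.3 = 15.7258 per 1,000.

1995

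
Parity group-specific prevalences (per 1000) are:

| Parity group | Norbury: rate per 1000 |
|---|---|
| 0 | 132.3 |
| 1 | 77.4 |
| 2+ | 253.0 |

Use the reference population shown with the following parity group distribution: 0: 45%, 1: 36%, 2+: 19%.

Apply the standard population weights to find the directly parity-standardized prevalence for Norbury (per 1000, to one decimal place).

Standard weights: 0.45, 0.36, 0.19.
Standardized rate: 0.4500×132.3 + 0.3600×77.4 + 0.1900×253.0 = 135.4690 per 1000.

135.5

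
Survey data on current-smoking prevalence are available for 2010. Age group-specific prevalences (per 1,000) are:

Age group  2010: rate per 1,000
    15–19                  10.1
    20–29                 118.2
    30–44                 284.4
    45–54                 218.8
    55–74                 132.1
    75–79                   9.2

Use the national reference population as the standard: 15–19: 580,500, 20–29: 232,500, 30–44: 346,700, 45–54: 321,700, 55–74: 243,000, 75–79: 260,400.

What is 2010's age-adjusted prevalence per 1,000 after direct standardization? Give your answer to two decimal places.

Standard total = 1,984,800; weights = 0.2925, 0.1171, 0.1747, 0.1621, 0.1224, 0.1312.
Standardized rate: 0.2925×10.1 + 0.1171×118.2 + 0.1747×284.4 + 0.1621×218.8 + 0.1224×132.1 + 0.1312×9.2 = 119.3218 per 1,000.

119.32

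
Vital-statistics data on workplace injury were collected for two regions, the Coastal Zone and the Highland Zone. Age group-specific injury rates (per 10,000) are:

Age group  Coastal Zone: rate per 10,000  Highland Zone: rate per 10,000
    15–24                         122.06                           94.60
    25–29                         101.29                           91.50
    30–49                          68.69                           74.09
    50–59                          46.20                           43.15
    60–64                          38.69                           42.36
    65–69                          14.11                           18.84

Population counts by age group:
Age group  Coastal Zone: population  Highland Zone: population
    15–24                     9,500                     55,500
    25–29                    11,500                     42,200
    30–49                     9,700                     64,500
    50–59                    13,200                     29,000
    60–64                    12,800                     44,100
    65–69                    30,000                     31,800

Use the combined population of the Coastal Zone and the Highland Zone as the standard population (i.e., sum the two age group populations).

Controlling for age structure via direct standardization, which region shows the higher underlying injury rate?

Combined standard total = 353,800; weights = 0.1837, 0.1518, 0.2097, 0.1193, 0.1608, 0.1747.
The Coastal Zone: 0.1837×122.06 + 0.1518×101.29 + 0.2097×68.69 + 0.1193×46.20 + 0.1608×38.69 + 0.1747×14.11 = 66.4021 per 10,000.
The Highland Zone: 0.1837×94.60 + 0.1518×91.50 + 0.2097×74.09 + 0.1193×43.15 + 0.1608×42.36 + 0.1747×18.84 = 62.0564 per 10,000.
The crude rates (52.12 vs 65.93) would put the Highland Zone higher, but that reflects its age composition; once standardized to a common age structure, the Coastal Zone has the higher underlying rate.

Coastal Zone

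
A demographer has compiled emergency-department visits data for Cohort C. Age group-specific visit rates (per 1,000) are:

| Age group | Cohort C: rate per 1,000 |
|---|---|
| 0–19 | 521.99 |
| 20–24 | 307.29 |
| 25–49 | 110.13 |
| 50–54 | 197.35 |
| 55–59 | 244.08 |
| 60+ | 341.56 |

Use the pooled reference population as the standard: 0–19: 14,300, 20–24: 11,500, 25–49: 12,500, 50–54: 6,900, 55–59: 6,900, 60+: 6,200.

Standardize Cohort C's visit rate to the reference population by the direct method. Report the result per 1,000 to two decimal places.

300.83

Standard total = 58,300; weights = 0.2453, 0.1973, 0.2144, 0.1184, 0.1184, 0.1063.
Standardized rate: 0.2453×521.99 + 0.1973×307.29 + 0.2144×110.13 + 0.1184×197.35 + 0.1184×244.08 + 0.1063×341.56 = 300.8311 per 1,000.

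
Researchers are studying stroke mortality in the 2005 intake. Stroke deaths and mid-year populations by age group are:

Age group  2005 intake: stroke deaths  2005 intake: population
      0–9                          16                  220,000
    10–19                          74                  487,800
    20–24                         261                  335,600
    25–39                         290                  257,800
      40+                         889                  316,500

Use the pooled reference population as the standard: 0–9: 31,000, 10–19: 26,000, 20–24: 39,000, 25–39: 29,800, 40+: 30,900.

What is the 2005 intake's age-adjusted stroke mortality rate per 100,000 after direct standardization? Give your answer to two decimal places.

100.09

Age-specific rates per 100,000 for the 2005 intake: 7.27, 15.17, 77.77, 112.49, 280.88.
Standard total = 156,700; weights = 0.1978, 0.1659, 0.2489, 0.1902, 0.1972.
Standardized rate: 0.1978×7.27 + 0.1659×15.17 + 0.2489×77.77 + 0.1902×112.49 + 0.1972×280.88 = 100.0925 per 100,000.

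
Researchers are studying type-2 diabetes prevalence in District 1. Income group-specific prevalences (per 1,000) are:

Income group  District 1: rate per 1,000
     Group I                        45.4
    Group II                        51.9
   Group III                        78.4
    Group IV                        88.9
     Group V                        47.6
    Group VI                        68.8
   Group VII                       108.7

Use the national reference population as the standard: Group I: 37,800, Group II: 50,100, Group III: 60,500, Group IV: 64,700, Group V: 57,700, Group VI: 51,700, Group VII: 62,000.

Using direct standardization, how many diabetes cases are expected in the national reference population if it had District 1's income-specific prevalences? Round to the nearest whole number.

27854

Expected diabetes cases = Σ (standard pop × income-specific rate ÷ 1,000)
= 37,800×45.4/1,000 + 50,100×51.9/1,000 + 60,500×78.4/1,000 + 64,700×88.9/1,000 + 57,700×47.6/1,000 + 51,700×68.8/1,000 + 62,000×108.7/1,000
= 1716.12 + 2600.19 + 4743.20 + 5751.83 + 2746.52 + 3556.96 + 6739.40 = 27854.22.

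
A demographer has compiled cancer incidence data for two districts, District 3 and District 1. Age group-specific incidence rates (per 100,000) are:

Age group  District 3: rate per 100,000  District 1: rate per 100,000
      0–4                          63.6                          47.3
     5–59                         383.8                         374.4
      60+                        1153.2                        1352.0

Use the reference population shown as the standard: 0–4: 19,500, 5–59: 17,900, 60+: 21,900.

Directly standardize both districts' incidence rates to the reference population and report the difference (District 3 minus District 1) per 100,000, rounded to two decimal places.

-65.22

Standard total = 59,300; weights = 0.3288, 0.3019, 0.3693.
District 3: 0.3288×63.6 + 0.3019×383.8 + 0.3693×1153.2 = 562.6526 per 100,000.
District 1: 0.3288×47.3 + 0.3019×374.4 + 0.3693×1352.0 = 627.8737 per 100,000.
Difference = 562.6526 − 627.8737 = -65.2211.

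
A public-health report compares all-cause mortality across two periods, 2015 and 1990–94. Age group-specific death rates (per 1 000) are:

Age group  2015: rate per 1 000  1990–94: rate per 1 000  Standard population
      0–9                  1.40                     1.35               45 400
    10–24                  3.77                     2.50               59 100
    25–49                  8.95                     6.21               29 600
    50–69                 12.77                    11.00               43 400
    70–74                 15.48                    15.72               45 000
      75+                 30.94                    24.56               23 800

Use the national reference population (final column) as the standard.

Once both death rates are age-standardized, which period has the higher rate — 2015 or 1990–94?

Standard total = 246 300; weights = 0.1843, 0.2400, 0.1202, 0.1762, 0.1827, 0.0966.
2015: 0.1843×1.40 + 0.2400×3.77 + 0.1202×8.95 + 0.1762×12.77 + 0.1827×15.48 + 0.0966×30.94 = 10.3064 per 1 000.
1990–94: 0.1843×1.35 + 0.2400×2.50 + 0.1202×6.21 + 0.1762×11.00 + 0.1827×15.72 + 0.0966×24.56 = 8.7787 per 1 000.

2015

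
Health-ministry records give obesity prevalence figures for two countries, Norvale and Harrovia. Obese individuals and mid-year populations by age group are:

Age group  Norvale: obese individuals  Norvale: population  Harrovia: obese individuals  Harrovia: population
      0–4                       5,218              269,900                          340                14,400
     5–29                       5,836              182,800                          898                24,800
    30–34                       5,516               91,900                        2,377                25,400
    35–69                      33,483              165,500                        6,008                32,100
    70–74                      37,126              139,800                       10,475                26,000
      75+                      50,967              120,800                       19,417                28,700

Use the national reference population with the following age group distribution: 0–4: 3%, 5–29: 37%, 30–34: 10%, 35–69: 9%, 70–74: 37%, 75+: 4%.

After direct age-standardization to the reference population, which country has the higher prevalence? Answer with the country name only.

Harrovia

Age-specific rates per 1,000 for Norvale: 19.333, 31.926, 60.022, 202.314, 265.565, 421.912.
For Harrovia: 23.611, 36.210, 93.583, 187.165, 402.885, 676.551.
Standard weights: 0.03, 0.37, 0.10, 0.09, 0.37, 0.04.
Norvale: 0.0300×19.333 + 0.3700×31.926 + 0.1000×60.022 + 0.0900×202.314 + 0.3700×265.565 + 0.0400×421.912 = 151.7385 per 1,000.
Harrovia: 0.0300×23.611 + 0.3700×36.210 + 0.1000×93.583 + 0.0900×187.165 + 0.3700×402.885 + 0.0400×676.551 = 216.4384 per 1,000.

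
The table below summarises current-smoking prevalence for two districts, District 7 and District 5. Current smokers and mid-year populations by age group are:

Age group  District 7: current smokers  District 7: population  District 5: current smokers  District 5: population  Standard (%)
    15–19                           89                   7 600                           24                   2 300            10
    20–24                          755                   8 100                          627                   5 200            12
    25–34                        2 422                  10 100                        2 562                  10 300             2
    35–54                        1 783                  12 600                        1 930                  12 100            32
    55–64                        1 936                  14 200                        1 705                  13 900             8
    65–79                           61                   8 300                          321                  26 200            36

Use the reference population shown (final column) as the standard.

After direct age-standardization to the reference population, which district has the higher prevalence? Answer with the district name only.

Age-specific rates per 1 000 for District 7: 11.711, 93.210, 239.802, 141.508, 136.338, 7.349.
For District 5: 10.435, 120.577, 248.738, 159.504, 122.662, 12.252.
Standard weights: 0.10, 0.12, 0.02, 0.32, 0.08, 0.36.
District 7: 0.1000×11.711 + 0.1200×93.210 + 0.0200×239.802 + 0.3200×141.508 + 0.0800×136.338 + 0.3600×7.349 = 75.9876 per 1 000.
District 5: 0.1000×10.435 + 0.1200×120.577 + 0.0200×248.738 + 0.3200×159.504 + 0.0800×122.662 + 0.3600×12.252 = 85.7524 per 1 000.
The crude rates (115.70 vs 102.41) would put District 7 higher, but that reflects its age composition; once standardized to a common age structure, District 5 has the higher underlying rate.

District 5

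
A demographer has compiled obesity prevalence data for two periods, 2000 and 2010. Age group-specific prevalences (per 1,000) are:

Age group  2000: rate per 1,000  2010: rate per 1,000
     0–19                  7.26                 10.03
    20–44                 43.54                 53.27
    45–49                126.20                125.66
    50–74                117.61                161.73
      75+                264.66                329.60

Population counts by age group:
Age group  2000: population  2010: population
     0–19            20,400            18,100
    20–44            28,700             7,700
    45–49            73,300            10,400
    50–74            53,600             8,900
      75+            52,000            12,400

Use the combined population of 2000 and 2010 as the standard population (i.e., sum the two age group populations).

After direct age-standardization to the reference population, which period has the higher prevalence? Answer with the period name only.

2010

Combined standard total = 285,500; weights = 0.1349, 0.1275, 0.2932, 0.2189, 0.2256.
2000: 0.1349×7.26 + 0.1275×43.54 + 0.2932×126.20 + 0.2189×117.61 + 0.2256×264.66 = 128.9739 per 1,000.
2010: 0.1349×10.03 + 0.1275×53.27 + 0.2932×125.66 + 0.2189×161.73 + 0.2256×329.60 = 154.7366 per 1,000.
The crude rates (134.71 vs 129.13) would put 2000 higher, but that reflects its age composition; once standardized to a common age structure, 2010 has the higher underlying rate.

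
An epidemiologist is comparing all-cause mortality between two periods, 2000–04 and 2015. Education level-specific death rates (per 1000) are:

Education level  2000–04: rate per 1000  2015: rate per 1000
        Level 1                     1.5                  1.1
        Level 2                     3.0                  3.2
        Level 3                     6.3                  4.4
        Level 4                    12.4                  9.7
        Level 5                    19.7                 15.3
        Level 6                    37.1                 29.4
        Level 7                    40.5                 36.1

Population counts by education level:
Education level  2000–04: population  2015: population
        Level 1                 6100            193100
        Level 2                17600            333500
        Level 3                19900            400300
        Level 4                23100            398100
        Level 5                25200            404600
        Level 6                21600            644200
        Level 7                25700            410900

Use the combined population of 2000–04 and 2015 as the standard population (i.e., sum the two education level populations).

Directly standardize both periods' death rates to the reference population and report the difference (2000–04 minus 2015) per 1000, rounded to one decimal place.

Combined standard total = 2923900; weights = 0.0681, 0.1201, 0.1437, 0.1441, 0.1470, 0.2277, 0.1493.
2000–04: 0.0681×1.5 + 0.1201×3.0 + 0.1437×6.3 + 0.1441×12.4 + 0.1470×19.7 + 0.2277×37.1 + 0.1493×40.5 = 20.5454 per 1000.
2015: 0.0681×1.1 + 0.1201×3.2 + 0.1437×4.4 + 0.1441×9.7 + 0.1470×15.3 + 0.2277×29.4 + 0.1493×36.1 = 16.8230 per 1000.
Difference = 20.5454 − 16.8230 = 3.7224.

3.7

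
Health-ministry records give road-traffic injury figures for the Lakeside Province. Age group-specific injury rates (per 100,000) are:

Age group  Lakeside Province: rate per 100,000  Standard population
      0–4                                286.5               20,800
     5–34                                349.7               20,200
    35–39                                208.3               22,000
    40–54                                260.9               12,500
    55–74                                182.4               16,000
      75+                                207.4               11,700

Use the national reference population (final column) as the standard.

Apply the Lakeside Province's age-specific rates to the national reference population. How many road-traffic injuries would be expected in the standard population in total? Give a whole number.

262

Expected road-traffic injuries = Σ (standard pop × age-specific rate ÷ 100,000)
= 20,800×286.5/100,000 + 20,200×349.7/100,000 + 22,000×208.3/100,000 + 12,500×260.9/100,000 + 16,000×182.4/100,000 + 11,700×207.4/100,000
= 59.59 + 70.64 + 45.83 + 32.61 + 29.18 + 24.27 = 262.12.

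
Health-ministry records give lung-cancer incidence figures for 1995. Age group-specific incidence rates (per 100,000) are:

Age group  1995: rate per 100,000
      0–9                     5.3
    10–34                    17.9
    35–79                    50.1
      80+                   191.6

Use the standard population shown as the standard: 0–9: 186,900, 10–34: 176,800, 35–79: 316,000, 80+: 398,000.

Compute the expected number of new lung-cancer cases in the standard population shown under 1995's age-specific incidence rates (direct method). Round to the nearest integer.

Expected new lung-cancer cases = Σ (standard pop × age-specific rate ÷ 100,000)
= 186,900×5.3/100,000 + 176,800×17.9/100,000 + 316,000×50.1/100,000 + 398,000×191.6/100,000
= 9.91 + 31.65 + 158.32 + 762.57 = 962.44.

962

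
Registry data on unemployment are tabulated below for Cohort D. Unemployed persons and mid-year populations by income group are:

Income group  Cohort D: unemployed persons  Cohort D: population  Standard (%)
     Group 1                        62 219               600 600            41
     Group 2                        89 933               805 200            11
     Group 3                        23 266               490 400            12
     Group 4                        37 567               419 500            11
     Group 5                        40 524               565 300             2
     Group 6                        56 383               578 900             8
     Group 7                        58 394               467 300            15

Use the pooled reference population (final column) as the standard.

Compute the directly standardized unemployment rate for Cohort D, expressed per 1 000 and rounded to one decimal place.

Income-specific rates per 1 000 for Cohort D: 103.595, 111.690, 47.443, 89.552, 71.686, 97.397, 124.960.
Standard weights: 0.41, 0.11, 0.12, 0.11, 0.02, 0.08, 0.15.
Standardized rate: 0.4100×103.595 + 0.1100×111.690 + 0.1200×47.443 + 0.1100×89.552 + 0.0200×71.686 + 0.0800×97.397 + 0.1500×124.960 = 98.2731 per 1 000.

98.3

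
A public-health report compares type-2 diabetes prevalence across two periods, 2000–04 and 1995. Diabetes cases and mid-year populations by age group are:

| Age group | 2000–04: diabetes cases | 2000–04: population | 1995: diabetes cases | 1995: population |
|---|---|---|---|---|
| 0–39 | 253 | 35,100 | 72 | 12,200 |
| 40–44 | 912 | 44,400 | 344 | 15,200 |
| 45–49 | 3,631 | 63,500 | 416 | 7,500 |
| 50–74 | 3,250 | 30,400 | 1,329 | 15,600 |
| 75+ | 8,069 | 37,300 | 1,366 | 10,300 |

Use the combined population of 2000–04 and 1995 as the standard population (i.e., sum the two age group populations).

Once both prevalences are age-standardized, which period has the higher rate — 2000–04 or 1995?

Age-specific rates per 1,000 for 2000–04: 7.208, 20.541, 57.181, 106.908, 216.327.
For 1995: 5.902, 22.632, 55.467, 85.192, 132.621.
Combined standard total = 271,500; weights = 0.1742, 0.2195, 0.2615, 0.1694, 0.1753.
2000–04: 0.1742×7.208 + 0.2195×20.541 + 0.2615×57.181 + 0.1694×106.908 + 0.1753×216.327 = 76.7585 per 1,000.
1995: 0.1742×5.902 + 0.2195×22.632 + 0.2615×55.467 + 0.1694×85.192 + 0.1753×132.621 = 58.1869 per 1,000.

2000–04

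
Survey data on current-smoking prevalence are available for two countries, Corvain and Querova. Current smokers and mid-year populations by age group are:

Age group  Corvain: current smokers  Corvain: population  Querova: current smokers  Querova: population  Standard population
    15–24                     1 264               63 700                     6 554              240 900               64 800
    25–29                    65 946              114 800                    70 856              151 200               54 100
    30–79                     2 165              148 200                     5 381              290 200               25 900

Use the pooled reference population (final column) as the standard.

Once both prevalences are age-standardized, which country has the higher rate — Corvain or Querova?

Age-specific rates per 1 000 for Corvain: 19.843, 574.443, 14.609.
For Querova: 27.206, 468.624, 18.542.
Standard total = 144 800; weights = 0.4475, 0.3736, 0.1789.
Corvain: 0.4475×19.843 + 0.3736×574.443 + 0.1789×14.609 = 226.1155 per 1 000.
Querova: 0.4475×27.206 + 0.3736×468.624 + 0.1789×18.542 = 190.5787 per 1 000.

Corvain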